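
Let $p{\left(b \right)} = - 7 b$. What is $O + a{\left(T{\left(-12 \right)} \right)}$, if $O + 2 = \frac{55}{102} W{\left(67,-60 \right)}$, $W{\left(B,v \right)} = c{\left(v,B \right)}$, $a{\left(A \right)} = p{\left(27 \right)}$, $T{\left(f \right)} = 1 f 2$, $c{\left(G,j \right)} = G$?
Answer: $- \frac{3797}{17} \approx -223.35$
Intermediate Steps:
$T{\left(f \right)} = 2 f$ ($T{\left(f \right)} = f 2 = 2 f$)
$a{\left(A \right)} = -189$ ($a{\left(A \right)} = \left(-7\right) 27 = -189$)
$W{\left(B,v \right)} = v$
$O = - \frac{584}{17}$ ($O = -2 + \frac{55}{102} \left(-60\right) = -2 - \frac{550}{17} = - \frac{584}{17} \approx -34.353$)
$O + a{\left(T{\left(-12 \right)} \right)} = - \frac{584}{17} - 189 = - \frac{3797}{17}$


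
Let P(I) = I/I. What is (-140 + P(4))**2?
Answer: 19321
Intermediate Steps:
P(I) = 1
(-140 + P(4))**2 = (-140 + 1)**2 = (-139)**2 = 19321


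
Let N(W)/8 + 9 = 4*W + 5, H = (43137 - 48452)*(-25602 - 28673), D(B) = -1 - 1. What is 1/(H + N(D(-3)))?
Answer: 1/288471529 ≈ 3.4665e-9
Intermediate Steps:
D(B) = -2
H = 288471625 (H = -5315*(-54275) = 288471625)
N(W) = -32 + 32*W (N(W) = -72 + 8*(4*W + 5) = -72 + 8*(5 + 4*W) = -72 + (40 + 32*W) = -32 + 32*W)
1/(H + N(D(-3))) = 1/(288471625 + (-32 + 32*(-2))) = 1/(288471625 + (-32 - 64)) = 1/(288471625 - 96) = 1/288471529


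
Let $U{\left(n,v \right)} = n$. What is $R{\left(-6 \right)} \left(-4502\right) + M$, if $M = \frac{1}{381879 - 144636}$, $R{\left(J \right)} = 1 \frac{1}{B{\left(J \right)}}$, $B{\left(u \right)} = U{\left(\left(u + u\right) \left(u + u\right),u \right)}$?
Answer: $- \frac{178011307}{5693832} \approx -31.264$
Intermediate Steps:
$B{\left(u \right)} = 4 u^{2}$ ($B{\left(u \right)} = \left(u + u\right) \left(u + u\right) = 2 u 2 u = 4 u^{2}$)
$R{\left(J \right)} = \frac{1}{4 J^{2}}$ ($R{\left(J \right)} = 1 \frac{1}{4 J^{2}} = \frac{1}{4 J^{2}}$)
$M = \frac{1}{237243} \approx 4.2151 \cdot 10^{-6}$
$R{\left(-6 \right)} \left(-4502\right) + M = \frac{1}{4 \cdot 36} \left(-4502\right) + \frac{1}{237243} = \frac{1}{4} \cdot \frac{1}{36} \left(-4502\right) + \frac{1}{237243} = \frac{1}{144} \left(-4502\right) + \frac{1}{237243} = - \frac{2251}{72} + \frac{1}{237243} = - \frac{178011307}{5693832}$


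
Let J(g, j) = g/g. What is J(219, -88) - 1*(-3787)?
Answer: 3788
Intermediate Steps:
J(g, j) = 1
J(219, -88) - 1*(-3787) = 1 - 1*(-3787) = 1 + 3787 = 3788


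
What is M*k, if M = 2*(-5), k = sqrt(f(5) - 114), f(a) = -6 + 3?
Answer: -30*I*sqrt(13) ≈ -108.17*I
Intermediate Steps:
f(a) = -3
k = 3*I*sqrt(13) (k = sqrt(-3 - 114) = sqrt(-117) = 3*I*sqrt(13) ≈ 10.817*I)
M = -10
M*k = -30*I*sqrt(13)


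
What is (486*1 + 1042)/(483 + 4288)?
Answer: 1528/4771 ≈ 0.32027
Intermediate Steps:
(486*1 + 1042)/(483 + 4288) = (486 + 1042)/4771 = 1528*(1/4771) = 1528/4771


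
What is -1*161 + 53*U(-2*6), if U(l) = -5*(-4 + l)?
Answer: 4079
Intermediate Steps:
U(l) = 20 - 5*l
-1*161 + 53*U(-2*6) = -1*161 + 53*(20 - (-10)*6) = -161 + 53*(20 - 5*(-12)) = -161 + 53*(20 + 60) = -161 + 53*80 = -161 + 4240 = 4079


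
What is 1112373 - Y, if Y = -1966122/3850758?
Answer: 237971177492/213931 ≈ 1.1124e+6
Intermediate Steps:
Y = -109229/213931 (Y = -1966122*1/3850758 = -109229/213931 ≈ -0.51058)
1112373 - Y = 1112373 - 1*(-109229/213931) = 1112373 + 109229/213931 = 237971177492/213931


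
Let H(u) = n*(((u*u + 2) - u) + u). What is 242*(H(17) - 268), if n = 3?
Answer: 146410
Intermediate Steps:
H(u) = 6 + 3*u² (H(u) = 3*(((u*u + 2) - u) + u) = 3*(((u² + 2) - u) + u) = 3*(((2 + u²) - u) + u) = 3*((2 + u² - u) + u) = 3*(2 + u²) = 6 + 3*u²)
242*(H(17) - 268) = 242*((6 + 3*17²) - 268) = 242*((6 + 3*289) - 268) = 242*((6 + 867) - 268) = 242*(873 - 268) = 242*605 = 146410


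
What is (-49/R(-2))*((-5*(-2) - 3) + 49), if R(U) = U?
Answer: 1372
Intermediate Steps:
(-49/R(-2))*((-5*(-2) - 3) + 49) = (-49/(-2))*((-5*(-2) - 3) + 49) = (-49*(-½))*((10 - 3) + 49) = 49*(7 + 49)/2 = (49/2)*56 = 1372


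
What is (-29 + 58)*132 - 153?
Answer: 3675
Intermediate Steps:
(-29 + 58)*132 - 153 = 29*132 - 153 = 3828 - 153 = 3675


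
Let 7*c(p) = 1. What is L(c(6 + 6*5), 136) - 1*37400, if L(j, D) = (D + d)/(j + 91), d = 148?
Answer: -11929606/319 ≈ -37397.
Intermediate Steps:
c(p) = ⅐ (c(p) = (⅐)*1 = ⅐)
L(j, D) = (148 + D)/(91 + j) (L(j, D) = (D + 148)/(j + 91) = (148 + D)/(91 + j))
L(c(6 + 6*5), 136) - 1*37400 = (148 + 136)/(91 + ⅐) - 1*37400 = 284/(638/7) - 37400 = (7/638)*284 - 37400 = 994/319 - 37400 = -11929606/319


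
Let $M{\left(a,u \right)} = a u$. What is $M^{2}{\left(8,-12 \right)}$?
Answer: $9216$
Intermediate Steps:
$M^{2}{\left(8,-12 \right)} = \left(8 \left(-12\right)\right)^{2} = \left(-96\right)^{2} = 9216$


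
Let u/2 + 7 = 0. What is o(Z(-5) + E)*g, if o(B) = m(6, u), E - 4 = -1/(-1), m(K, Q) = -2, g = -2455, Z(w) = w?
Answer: 4910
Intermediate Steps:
u = -14 (u = -14 + 2*0 = -14 + 0 = -14)
E = 5 (E = 4 - 1/(-1) = 4 - 1*(-1) = 4 + 1 = 5)
o(B) = -2
o(Z(-5) + E)*g = -2*(-2455) = 4910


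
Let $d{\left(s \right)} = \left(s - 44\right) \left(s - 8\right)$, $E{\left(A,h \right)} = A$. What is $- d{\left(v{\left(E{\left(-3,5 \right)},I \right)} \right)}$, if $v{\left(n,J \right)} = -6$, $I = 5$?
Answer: $-700$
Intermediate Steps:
$d{\left(s \right)} = \left(-44 + s\right) \left(-8 + s\right)$
$- d{\left(v{\left(E{\left(-3,5 \right)},I \right)} \right)} = - (352 + \left(-6\right)^{2} - -312) = - (352 + 36 + 312) = \left(-1\right) 700 = -700$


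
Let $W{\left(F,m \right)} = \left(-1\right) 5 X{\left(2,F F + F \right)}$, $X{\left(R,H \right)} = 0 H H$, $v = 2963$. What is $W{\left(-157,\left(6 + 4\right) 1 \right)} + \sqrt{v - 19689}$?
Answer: $i \sqrt{16726} \approx 129.33 i$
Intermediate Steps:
$X{\left(R,H \right)} = 0$ ($X{\left(R,H \right)} = 0 H = 0$)
$W{\left(F,m \right)} = 0$ ($W{\left(F,m \right)} = \left(-1\right) 5 \cdot 0 = \left(-5\right) 0 = 0$)
$W{\left(-157,\left(6 + 4\right) 1 \right)} + \sqrt{v - 19689} = 0 + \sqrt{2963 - 19689} = 0 + \sqrt{-16726} = 0 + i \sqrt{16726} = i \sqrt{16726}$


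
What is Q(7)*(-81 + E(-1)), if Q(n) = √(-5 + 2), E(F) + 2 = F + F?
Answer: -85*I*√3 ≈ -147.22*I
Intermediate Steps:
E(F) = -2 + 2*F (E(F) = -2 + (F + F) = -2 + 2*F)
Q(n) = I*√3 (Q(n) = √(-3) = I*√3)
Q(7)*(-81 + E(-1)) = (I*√3)*(-81 + (-2 + 2*(-1))) = (I*√3)*(-81 + (-2 - 2)) = (I*√3)*(-81 - 4) = (I*√3)*(-85) = -85*I*√3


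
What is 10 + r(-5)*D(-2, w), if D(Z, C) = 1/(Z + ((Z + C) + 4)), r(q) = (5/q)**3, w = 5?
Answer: 49/5 ≈ 9.8000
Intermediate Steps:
r(q) = 125/q**3
D(Z, C) = 1/(4 + C + 2*Z) (D(Z, C) = 1/(Z + ((C + Z) + 4)) = 1/(Z + (4 + C + Z)) = 1/(4 + C + 2*Z))
10 + r(-5)*D(-2, w) = 10 + (125/(-5)**3)/(4 + 5 + 2*(-2)) = 10 + (125*(-1/125))/(4 + 5 - 4) = 10 - 1/5 = 49/5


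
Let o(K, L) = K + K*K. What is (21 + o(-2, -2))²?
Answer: 529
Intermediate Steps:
o(K, L) = K + K²
(21 + o(-2, -2))² = (21 - 2*(1 - 2))² = (21 - 2*(-1))² = (21 + 2)² = 23² = 529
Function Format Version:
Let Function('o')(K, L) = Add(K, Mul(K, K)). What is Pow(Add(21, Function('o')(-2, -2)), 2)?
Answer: 529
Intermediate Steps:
Function('o')(K, L) = Add(K, Pow(K, 2))
Pow(Add(21, Function('o')(-2, -2)), 2) = Pow(Add(21, Mul(-2, Add(1, -2))), 2) = Pow(Add(21, Mul(-2, -1)), 2) = Pow(Add(21, 2), 2) = Pow(23, 2) = 529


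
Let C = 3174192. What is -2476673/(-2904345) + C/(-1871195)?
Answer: -916922106001/1086919168455 ≈ -0.84360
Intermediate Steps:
-2476673/(-2904345) + C/(-1871195) = -2476673/(-2904345) + 3174192/(-1871195) = -2476673*(-1/2904345) + 3174192*(-1/1871195) = 2476673/2904345 - 3174192/1871195 = -916922106001/1086919168455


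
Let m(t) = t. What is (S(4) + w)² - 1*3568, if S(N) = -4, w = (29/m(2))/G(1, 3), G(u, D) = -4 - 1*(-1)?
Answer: -125639/36 ≈ -3490.0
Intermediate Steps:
G(u, D) = -3 (G(u, D) = -4 + 1 = -3)
w = -29/6 (w = (29/2)/(-3) = (29*(½))*(-⅓) = (29/2)*(-⅓) = -29/6 ≈ -4.8333)
(S(4) + w)² - 1*3568 = (-4 - 29/6)² - 1*3568 = (-53/6)² - 3568 = 2809/36 - 3568 = -125639/36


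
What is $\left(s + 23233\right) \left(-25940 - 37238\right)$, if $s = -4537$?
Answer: $-1181175888$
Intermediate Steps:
$\left(s + 23233\right) \left(-25940 - 37238\right) = \left(-4537 + 23233\right) \left(-25940 - 37238\right) = 18696 \left(-63178\right) = -1181175888$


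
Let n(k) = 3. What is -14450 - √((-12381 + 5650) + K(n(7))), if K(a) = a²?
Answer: -14450 - I*√6722 ≈ -14450.0 - 81.988*I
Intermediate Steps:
-14450 - √((-12381 + 5650) + K(n(7))) = -14450 - √((-12381 + 5650) + 3²) = -14450 - √(-6731 + 9) = -14450 - √(-6722) = -14450 - I*√6722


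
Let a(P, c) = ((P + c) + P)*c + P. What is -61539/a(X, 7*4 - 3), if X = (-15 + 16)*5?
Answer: -61539/880 ≈ -69.931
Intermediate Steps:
X = 5 (X = 1*5 = 5)
a(P, c) = P + c*(c + 2*P) (a(P, c) = (c + 2*P)*c + P = c*(c + 2*P) + P = P + c*(c + 2*P))
-61539/a(X, 7*4 - 3) = -61539/(5 + (7*4 - 3)² + 2*5*(7*4 - 3)) = -61539/(5 + (28 - 3)² + 2*5*(28 - 3)) = -61539/(5 + 25² + 2*5*25) = -61539/(5 + 625 + 250) = -61539/880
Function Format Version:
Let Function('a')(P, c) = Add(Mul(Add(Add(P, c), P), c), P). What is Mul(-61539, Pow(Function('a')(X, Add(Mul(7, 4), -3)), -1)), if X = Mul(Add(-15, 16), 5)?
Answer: Rational(-61539, 880) ≈ -69.931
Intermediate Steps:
X = 5 (X = Mul(1, 5) = 5)
Function('a')(P, c) = Add(P, Mul(c, Add(c, Mul(2, P)))) (Function('a')(P, c) = Add(Mul(Add(c, Mul(2, P)), c), P) = Add(Mul(c, Add(c, Mul(2, P))), P) = Add(P, Mul(c, Add(c, Mul(2, P)))))
Mul(-61539, Pow(Function('a')(X, Add(Mul(7, 4), -3)), -1)) = Mul(-61539, Pow(Add(5, Pow(Add(Mul(7, 4), -3), 2), Mul(2, 5, Add(Mul(7, 4), -3))), -1)) = Mul(-61539, Pow(Add(5, Pow(Add(28, -3), 2), Mul(2, 5, Add(28, -3))), -1)) = Mul(-61539, Pow(Add(5, Pow(25, 2), Mul(2, 5, 25)), -1)) = Mul(-61539, Pow(Add(5, 625, 250), -1)) = Mul(-61539, Pow(880, -1)) = Mul(-61539, Rational(1, 880)) = Rational(-61539, 880)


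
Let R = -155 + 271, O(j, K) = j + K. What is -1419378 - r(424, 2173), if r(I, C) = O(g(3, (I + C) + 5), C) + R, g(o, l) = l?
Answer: -1424269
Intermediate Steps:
O(j, K) = K + j
R = 116
r(I, C) = 121 + I + 2*C (r(I, C) = (C + ((I + C) + 5)) + 116 = (C + ((C + I) + 5)) + 116 = (C + (5 + C + I)) + 116 = (5 + I + 2*C) + 116 = 121 + I + 2*C)
-1419378 - r(424, 2173) = -1419378 - (121 + 424 + 2*2173) = -1419378 - (121 + 424 + 4346) = -1419378 - 1*4891 = -1419378 - 4891 = -1424269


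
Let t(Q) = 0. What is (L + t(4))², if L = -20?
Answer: 400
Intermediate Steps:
(L + t(4))² = (-20 + 0)² = (-20)² = 400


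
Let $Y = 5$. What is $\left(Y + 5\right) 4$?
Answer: $40$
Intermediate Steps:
$\left(Y + 5\right) 4 = \left(5 + 5\right) 4 = 10 \cdot 4 = 40$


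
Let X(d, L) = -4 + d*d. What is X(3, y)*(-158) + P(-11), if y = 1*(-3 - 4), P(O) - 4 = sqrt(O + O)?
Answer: -786 + I*sqrt(22) ≈ -786.0 + 4.6904*I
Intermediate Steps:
P(O) = 4 + sqrt(2)*sqrt(O) (P(O) = 4 + sqrt(O + O) = 4 + sqrt(2*O) = 4 + sqrt(2)*sqrt(O))
y = -7 (y = 1*(-7) = -7)
X(d, L) = -4 + d**2
X(3, y)*(-158) + P(-11) = (-4 + 3**2)*(-158) + (4 + sqrt(2)*sqrt(-11)) = (-4 + 9)*(-158) + (4 + sqrt(2)*(I*sqrt(11))) = 5*(-158) + (4 + I*sqrt(22)) = -790 + (4 + I*sqrt(22)) = -786 + I*sqrt(22)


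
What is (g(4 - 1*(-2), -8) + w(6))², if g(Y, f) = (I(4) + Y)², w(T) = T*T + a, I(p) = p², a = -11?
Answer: 259081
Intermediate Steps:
w(T) = -11 + T² (w(T) = T*T - 11 = T² - 11 = -11 + T²)
g(Y, f) = (16 + Y)² (g(Y, f) = (4² + Y)² = (16 + Y)²)
(g(4 - 1*(-2), -8) + w(6))² = ((16 + (4 - 1*(-2)))² + (-11 + 6²))² = ((16 + (4 + 2))² + (-11 + 36))² = ((16 + 6)² + 25)² = (22² + 25)² = (484 + 25)² = 509² = 259081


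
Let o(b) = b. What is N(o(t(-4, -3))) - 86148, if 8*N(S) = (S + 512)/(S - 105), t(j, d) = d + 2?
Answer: -73054015/848 ≈ -86149.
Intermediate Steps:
t(j, d) = 2 + d
N(S) = (512 + S)/(8*(-105 + S)) (N(S) = ((S + 512)/(S - 105))/8 = ((512 + S)/(-105 + S))/8 = (512 + S)/(8*(-105 + S)))
N(o(t(-4, -3))) - 86148 = (512 + (2 - 3))/(8*(-105 + (2 - 3))) - 86148 = (512 - 1)/(8*(-105 - 1)) - 86148 = (1/8)*511/(-106) - 86148 = (1/8)*(-1/106)*511 - 86148 = -511/848 - 86148 = -73054015/848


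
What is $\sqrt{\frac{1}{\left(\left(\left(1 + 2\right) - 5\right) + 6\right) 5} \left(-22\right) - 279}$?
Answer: $\frac{i \sqrt{28010}}{10} \approx 16.736 i$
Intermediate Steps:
$\sqrt{\frac{1}{\left(\left(\left(1 + 2\right) - 5\right) + 6\right) 5} \left(-22\right) - 279} = \sqrt{\frac{1}{\left(3 - 5\right) + 6} \cdot \frac{1}{5} \left(-22\right) - 279} = \sqrt{\frac{1}{-2 + 6} \cdot \frac{1}{5} \left(-22\right) - 279} = \sqrt{\frac{1}{4} \cdot \frac{1}{5} \left(-22\right) - 279} = \sqrt{\frac{1}{20} \left(-22\right) - 279} = \sqrt{- \frac{11}{10} - 279} = \sqrt{- \frac{2801}{10}} = \frac{i \sqrt{28010}}{10}$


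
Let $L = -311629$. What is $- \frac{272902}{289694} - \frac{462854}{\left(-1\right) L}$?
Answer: $- \frac{109565102017}{45138525763} \approx -2.4273$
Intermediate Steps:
$- \frac{272902}{289694} - \frac{462854}{\left(-1\right) L} = - \frac{272902}{289694} - \frac{462854}{\left(-1\right) \left(-311629\right)} = \left(-272902\right) \frac{1}{289694} - \frac{462854}{311629} = - \frac{136451}{144847} - \frac{462854}{311629} = - \frac{109565102017}{45138525763}$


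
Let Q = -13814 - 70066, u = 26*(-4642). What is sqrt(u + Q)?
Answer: 2*I*sqrt(51143) ≈ 452.3*I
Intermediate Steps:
u = -120692
Q = -83880
sqrt(u + Q) = sqrt(-120692 - 83880) = sqrt(-204572) = 2*I*sqrt(51143)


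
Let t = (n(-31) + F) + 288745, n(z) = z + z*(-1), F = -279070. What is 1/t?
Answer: 1/9675 ≈ 0.00010336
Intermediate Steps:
n(z) = 0 (n(z) = z - z = 0)
t = 9675 (t = (0 - 279070) + 288745 = -279070 + 288745 = 9675)
1/t = 1/9675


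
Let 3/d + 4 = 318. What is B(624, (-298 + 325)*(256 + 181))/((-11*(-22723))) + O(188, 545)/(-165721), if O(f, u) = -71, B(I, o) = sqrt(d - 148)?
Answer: 71/165721 + I*sqrt(14591266)/78485242 ≈ 0.00042843 + 4.867e-5*I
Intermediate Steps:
d = 3/314 (d = 3/(-4 + 318) = 3/314 ≈ 0.0095541)
B(I, o) = I*sqrt(14591266)/314 (B(I, o) = sqrt(3/314 - 148) = sqrt(-46469/314) = I*sqrt(14591266)/314)
B(624, (-298 + 325)*(256 + 181))/((-11*(-22723))) + O(188, 545)/(-165721) = (I*sqrt(14591266)/314)/((-11*(-22723))) - 71/(-165721) = (I*sqrt(14591266)/314)/249953 - 71*(-1/165721) = (I*sqrt(14591266)/314)*(1/249953) + 71/165721 = I*sqrt(14591266)/78485242 + 71/165721 = 71/165721 + I*sqrt(14591266)/78485242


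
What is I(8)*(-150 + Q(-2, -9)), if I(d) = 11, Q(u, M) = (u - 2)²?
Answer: -1474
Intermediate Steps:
Q(u, M) = (-2 + u)²
I(8)*(-150 + Q(-2, -9)) = 11*(-150 + (-2 - 2)²) = 11*(-150 + (-4)²) = 11*(-150 + 16) = 11*(-134) = -1474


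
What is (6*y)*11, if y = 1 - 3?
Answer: -132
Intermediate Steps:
y = -2
(6*y)*11 = (6*(-2))*11 = -12*11 = -132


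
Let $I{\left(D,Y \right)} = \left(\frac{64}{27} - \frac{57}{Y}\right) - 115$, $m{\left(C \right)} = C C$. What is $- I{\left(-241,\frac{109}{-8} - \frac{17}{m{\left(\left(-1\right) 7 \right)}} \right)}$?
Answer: $\frac{16052269}{147879} \approx 108.55$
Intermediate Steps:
$m{\left(C \right)} = C^{2}$
$I{\left(D,Y \right)} = - \frac{3041}{27} - \frac{57}{Y}$ ($I{\left(D,Y \right)} = \left(64 \cdot \frac{1}{27} - \frac{57}{Y}\right) - 115 = \left(\frac{64}{27} - \frac{57}{Y}\right) - 115 = - \frac{3041}{27} - \frac{57}{Y}$)
$- I{\left(-241,\frac{109}{-8} - \frac{17}{m{\left(\left(-1\right) 7 \right)}} \right)} = - (- \frac{3041}{27} - \frac{57}{\frac{109}{-8} - \frac{17}{\left(\left(-1\right) 7\right)^{2}}}) = - (- \frac{3041}{27} - \frac{57}{109 \left(- \frac{1}{8}\right) - \frac{17}{\left(-7\right)^{2}}}) = - (- \frac{3041}{27} - \frac{57}{- \frac{109}{8} - \frac{17}{49}}) = - (- \frac{3041}{27} - \frac{57}{- \frac{5477}{392}}) = - (- \frac{3041}{27} - - \frac{22344}{5477}) = - (- \frac{3041}{27} + \frac{22344}{5477}) = \left(-1\right) \left(- \frac{16052269}{147879}\right) = \frac{16052269}{147879}$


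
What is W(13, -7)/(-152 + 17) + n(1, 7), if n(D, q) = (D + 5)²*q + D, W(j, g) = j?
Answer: 34142/135 ≈ 252.90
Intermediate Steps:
n(D, q) = D + q*(5 + D)² (n(D, q) = (5 + D)²*q + D = q*(5 + D)² + D = D + q*(5 + D)²)
W(13, -7)/(-152 + 17) + n(1, 7) = 13/(-152 + 17) + (1 + 7*(5 + 1)²) = 13/(-135) + (1 + 7*6²) = 13*(-1/135) + (1 + 7*36) = -13/135 + (1 + 252) = -13/135 + 253 = 34142/135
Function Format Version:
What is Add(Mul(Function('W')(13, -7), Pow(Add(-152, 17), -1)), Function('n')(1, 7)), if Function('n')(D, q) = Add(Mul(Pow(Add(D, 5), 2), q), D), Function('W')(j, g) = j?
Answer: Rational(34142, 135) ≈ 252.90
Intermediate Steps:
Function('n')(D, q) = Add(D, Mul(q, Pow(Add(5, D), 2))) (Function('n')(D, q) = Add(Mul(Pow(Add(5, D), 2), q), D) = Add(Mul(q, Pow(Add(5, D), 2)), D) = Add(D, Mul(q, Pow(Add(5, D), 2))))
Add(Mul(Function('W')(13, -7), Pow(Add(-152, 17), -1)), Function('n')(1, 7)) = Add(Mul(13, Pow(Add(-152, 17), -1)), Add(1, Mul(7, Pow(Add(5, 1), 2)))) = Add(Mul(13, Pow(-135, -1)), Add(1, Mul(7, Pow(6, 2)))) = Add(Mul(13, Rational(-1, 135)), Add(1, Mul(7, 36))) = Add(Rational(-13, 135), Add(1, 252)) = Add(Rational(-13, 135), 253) = Rational(34142, 135)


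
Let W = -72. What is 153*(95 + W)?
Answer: 3519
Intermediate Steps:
153*(95 + W) = 153*(95 - 72) = 153*23 = 3519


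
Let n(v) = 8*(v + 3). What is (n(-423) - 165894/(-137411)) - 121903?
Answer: -17212348199/137411 ≈ -1.2526e+5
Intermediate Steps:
n(v) = 24 + 8*v (n(v) = 8*(3 + v) = 24 + 8*v)
(n(-423) - 165894/(-137411)) - 121903 = ((24 + 8*(-423)) - 165894/(-137411)) - 121903 = ((24 - 3384) - 165894*(-1/137411)) - 121903 = (-3360 + 165894/137411) - 121903 = -461535066/137411 - 121903 = -17212348199/137411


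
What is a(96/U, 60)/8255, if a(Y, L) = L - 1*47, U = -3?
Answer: 1/635 ≈ 0.0015748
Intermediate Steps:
a(Y, L) = -47 + L (a(Y, L) = L - 47 = -47 + L)
a(96/U, 60)/8255 = (-47 + 60)/8255 = 13*(1/8255) = 1/635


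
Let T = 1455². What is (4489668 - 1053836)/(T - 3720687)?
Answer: -1717916/801831 ≈ -2.1425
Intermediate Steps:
T = 2117025
(4489668 - 1053836)/(T - 3720687) = (4489668 - 1053836)/(2117025 - 3720687) = 3435832/(-1603662) = 3435832*(-1/1603662) = -1717916/801831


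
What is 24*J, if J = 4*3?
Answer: 288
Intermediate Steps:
J = 12
24*J = 24*12 = 288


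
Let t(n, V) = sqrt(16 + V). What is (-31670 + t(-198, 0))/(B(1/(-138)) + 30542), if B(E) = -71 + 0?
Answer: -31666/30471 ≈ -1.0392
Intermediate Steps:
B(E) = -71
(-31670 + t(-198, 0))/(B(1/(-138)) + 30542) = (-31670 + sqrt(16 + 0))/(-71 + 30542) = (-31670 + sqrt(16))/30471 = (-31670 + 4)*(1/30471) = -31666*1/30471 = -31666/30471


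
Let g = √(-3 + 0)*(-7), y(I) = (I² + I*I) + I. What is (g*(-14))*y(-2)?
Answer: 588*I*√3 ≈ 1018.4*I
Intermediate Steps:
y(I) = I + 2*I² (y(I) = (I² + I²) + I = 2*I² + I = I + 2*I²)
g = -7*I*√3 (g = √(-3)*(-7) = (I*√3)*(-7) = -7*I*√3 ≈ -12.124*I)
(g*(-14))*y(-2) = (-7*I*√3*(-14))*(-2*(1 + 2*(-2))) = (98*I*√3)*(-2*(1 - 4)) = (98*I*√3)*(-2*(-3)) = (98*I*√3)*6 = 588*I*√3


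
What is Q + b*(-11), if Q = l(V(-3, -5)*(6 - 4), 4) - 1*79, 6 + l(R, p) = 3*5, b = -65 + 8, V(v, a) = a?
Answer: 557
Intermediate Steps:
b = -57
l(R, p) = 9 (l(R, p) = -6 + 3*5 = -6 + 15 = 9)
Q = -70 (Q = 9 - 1*79 = 9 - 79 = -70)
Q + b*(-11) = -70 - 57*(-11) = -70 + 627 = 557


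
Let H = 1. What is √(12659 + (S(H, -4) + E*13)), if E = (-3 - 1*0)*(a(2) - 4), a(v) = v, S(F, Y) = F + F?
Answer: √12739 ≈ 112.87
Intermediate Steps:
S(F, Y) = 2*F
E = 6 (E = (-3 - 1*0)*(2 - 4) = (-3 + 0)*(-2) = -3*(-2) = 6)
√(12659 + (S(H, -4) + E*13)) = √(12659 + (2*1 + 6*13)) = √(12659 + (2 + 78)) = √(12659 + 80) = √12739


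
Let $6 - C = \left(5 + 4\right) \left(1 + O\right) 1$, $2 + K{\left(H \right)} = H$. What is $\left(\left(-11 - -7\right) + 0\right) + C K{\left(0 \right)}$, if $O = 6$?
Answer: $110$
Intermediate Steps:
$K{\left(H \right)} = -2 + H$
$C = -57$ ($C = 6 - \left(5 + 4\right) \left(1 + 6\right) 1 = 6 - 9 \cdot 7 \cdot 1 = 6 - 9 \cdot 7 = 6 - 63 = -57$)
$\left(\left(-11 - -7\right) + 0\right) + C K{\left(0 \right)} = \left(\left(-11 - -7\right) + 0\right) - 57 \left(-2 + 0\right) = \left(\left(-11 + 7\right) + 0\right) - -114 = \left(-4 + 0\right) + 114 = -4 + 114 = 110$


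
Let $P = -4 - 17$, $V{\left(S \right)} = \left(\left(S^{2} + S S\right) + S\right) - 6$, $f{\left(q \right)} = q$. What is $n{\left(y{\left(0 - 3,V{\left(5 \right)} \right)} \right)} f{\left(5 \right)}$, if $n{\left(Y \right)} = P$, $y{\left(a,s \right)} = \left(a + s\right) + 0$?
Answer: $-105$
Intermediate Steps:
$V{\left(S \right)} = -6 + S + 2 S^{2}$ ($V{\left(S \right)} = \left(\left(S^{2} + S^{2}\right) + S\right) - 6 = \left(2 S^{2} + S\right) - 6 = \left(S + 2 S^{2}\right) - 6 = -6 + S + 2 S^{2}$)
$y{\left(a,s \right)} = a + s$
$P = -21$ ($P = -4 - 17 = -21$)
$n{\left(Y \right)} = -21$
$n{\left(y{\left(0 - 3,V{\left(5 \right)} \right)} \right)} f{\left(5 \right)} = \left(-21\right) 5 = -105$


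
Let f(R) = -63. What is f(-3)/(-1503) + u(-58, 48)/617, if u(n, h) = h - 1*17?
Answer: 9496/103039 ≈ 0.092159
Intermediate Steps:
u(n, h) = -17 + h (u(n, h) = h - 17 = -17 + h)
f(-3)/(-1503) + u(-58, 48)/617 = -63/(-1503) + (-17 + 48)/617 = -63*(-1/1503) + 31*(1/617) = 7/167 + 31/617 = 9496/103039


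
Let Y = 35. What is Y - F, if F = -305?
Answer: 340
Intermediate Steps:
Y - F = 35 - 1*(-305) = 35 + 305 = 340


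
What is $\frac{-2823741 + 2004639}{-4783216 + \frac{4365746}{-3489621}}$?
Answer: $\frac{1429177770171}{8345807683441} \approx 0.17125$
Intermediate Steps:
$\frac{-2823741 + 2004639}{-4783216 + \frac{4365746}{-3489621}} = - \frac{819102}{-4783216 + 4365746 \left(- \frac{1}{3489621}\right)} = - \frac{819102}{-4783216 - \frac{4365746}{3489621}} = - \frac{819102}{- \frac{16691615366882}{3489621}} = \left(-819102\right) \left(- \frac{3489621}{16691615366882}\right) = \frac{1429177770171}{8345807683441}$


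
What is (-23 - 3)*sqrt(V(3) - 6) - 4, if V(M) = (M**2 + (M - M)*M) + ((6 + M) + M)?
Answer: -4 - 26*sqrt(15) ≈ -104.70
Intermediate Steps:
V(M) = 6 + M**2 + 2*M (V(M) = (M**2 + 0*M) + (6 + 2*M) = (M**2 + 0) + (6 + 2*M) = M**2 + (6 + 2*M) = 6 + M**2 + 2*M)
(-23 - 3)*sqrt(V(3) - 6) - 4 = (-23 - 3)*sqrt((6 + 3**2 + 2*3) - 6) - 4 = -26*sqrt((6 + 9 + 6) - 6) - 4 = -26*sqrt(21 - 6) - 4 = -26*sqrt(15) - 4 = -4 - 26*sqrt(15)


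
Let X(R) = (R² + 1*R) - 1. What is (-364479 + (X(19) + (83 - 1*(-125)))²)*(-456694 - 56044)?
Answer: 10208613580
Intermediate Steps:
X(R) = -1 + R + R² (X(R) = (R² + R) - 1 = (R + R²) - 1 = -1 + R + R²)
(-364479 + (X(19) + (83 - 1*(-125)))²)*(-456694 - 56044) = (-364479 + ((-1 + 19 + 19²) + (83 - 1*(-125)))²)*(-456694 - 56044) = (-364479 + ((-1 + 19 + 361) + (83 + 125))²)*(-512738) = (-364479 + (379 + 208)²)*(-512738) = (-364479 + 587²)*(-512738) = (-364479 + 344569)*(-512738) = -19910*(-512738) = 10208613580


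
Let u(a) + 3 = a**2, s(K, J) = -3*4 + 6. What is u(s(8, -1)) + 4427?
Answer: 4460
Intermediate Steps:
s(K, J) = -6 (s(K, J) = -12 + 6 = -6)
u(a) = -3 + a**2
u(s(8, -1)) + 4427 = (-3 + (-6)**2) + 4427 = (-3 + 36) + 4427 = 33 + 4427 = 4460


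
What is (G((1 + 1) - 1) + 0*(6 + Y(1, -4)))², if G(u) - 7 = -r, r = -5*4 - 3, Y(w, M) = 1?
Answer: 900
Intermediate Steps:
r = -23 (r = -20 - 3 = -23)
G(u) = 30 (G(u) = 7 - 1*(-23) = 7 + 23 = 30)
(G((1 + 1) - 1) + 0*(6 + Y(1, -4)))² = (30 + 0*(6 + 1))² = (30 + 0*7)² = (30 + 0)² = 30² = 900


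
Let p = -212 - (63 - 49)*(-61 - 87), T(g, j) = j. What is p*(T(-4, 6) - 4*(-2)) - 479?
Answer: 25561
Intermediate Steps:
p = 1860 (p = -212 - 14*(-148) = -212 - 1*(-2072) = -212 + 2072 = 1860)
p*(T(-4, 6) - 4*(-2)) - 479 = 1860*(6 - 4*(-2)) - 479 = 1860*(6 + 8) - 479 = 1860*14 - 479 = 26040 - 479 = 25561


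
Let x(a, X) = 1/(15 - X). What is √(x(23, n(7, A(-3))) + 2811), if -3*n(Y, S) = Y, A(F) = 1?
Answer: 5*√76011/26 ≈ 53.019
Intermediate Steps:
n(Y, S) = -Y/3
√(x(23, n(7, A(-3))) + 2811) = √(-1/(-15 - ⅓*7) + 2811) = √(-1/(-15 - 7/3) + 2811) = √(-1/(-52/3) + 2811) = √(-1*(-3/52) + 2811) = √(3/52 + 2811) = √(146175/52) = 5*√76011/26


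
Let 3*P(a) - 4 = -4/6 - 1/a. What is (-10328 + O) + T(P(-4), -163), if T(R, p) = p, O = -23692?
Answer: -34183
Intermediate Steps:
P(a) = 10/9 - 1/(3*a) (P(a) = 4/3 + (-4/6 - 1/a)/3 = 4/3 + (-4*⅙ - 1/a)/3 = 4/3 + (-⅔ - 1/a)/3 = 4/3 + (-2/9 - 1/(3*a)) = 10/9 - 1/(3*a))
(-10328 + O) + T(P(-4), -163) = (-10328 - 23692) - 163 = -34020 - 163 = -34183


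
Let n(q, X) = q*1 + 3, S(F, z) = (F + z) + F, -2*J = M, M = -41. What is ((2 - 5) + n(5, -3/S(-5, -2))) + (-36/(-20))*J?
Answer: 419/10 ≈ 41.900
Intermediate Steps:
J = 41/2 (J = -½*(-41) = 41/2 ≈ 20.500)
S(F, z) = z + 2*F
n(q, X) = 3 + q (n(q, X) = q + 3 = 3 + q)
((2 - 5) + n(5, -3/S(-5, -2))) + (-36/(-20))*J = ((2 - 5) + (3 + 5)) - 36/(-20)*(41/2) = (-3 + 8) - 36*(-1/20)*(41/2) = 5 + (9/5)*(41/2) = 5 + 369/10 = 419/10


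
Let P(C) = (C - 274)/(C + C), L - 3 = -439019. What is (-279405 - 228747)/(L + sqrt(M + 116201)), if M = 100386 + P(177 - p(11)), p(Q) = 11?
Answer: 9258104624928/7998495514277 + 254076*sqrt(1492065602)/7998495514277 ≈ 1.1587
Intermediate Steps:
L = -439016 (L = 3 - 439019 = -439016)
P(C) = (-274 + C)/(2*C) (P(C) = (-274 + C)/((2*C)) = (-274 + C)*(1/(2*C)) = (-274 + C)/(2*C))
M = 8332011/83 (M = 100386 + (-274 + (177 - 1*11))/(2*(177 - 1*11)) = 100386 + (-274 + (177 - 11))/(2*(177 - 11)) = 100386 + (1/2)*(-274 + 166)/166 = 100386 + (1/2)*(1/166)*(-108) = 100386 - 27/83 = 8332011/83 ≈ 1.0039e+5)
(-279405 - 228747)/(L + sqrt(M + 116201)) = (-279405 - 228747)/(-439016 + sqrt(8332011/83 + 116201)) = -508152/(-439016 + sqrt(17976694/83)) = -508152/(-439016 + sqrt(1492065602)/83)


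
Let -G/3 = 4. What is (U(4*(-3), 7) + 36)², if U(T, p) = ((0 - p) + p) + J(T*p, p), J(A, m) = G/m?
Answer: 57600/49 ≈ 1175.5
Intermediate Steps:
G = -12 (G = -3*4 = -12)
J(A, m) = -12/m
U(T, p) = -12/p (U(T, p) = ((0 - p) + p) - 12/p = (-p + p) - 12/p = 0 - 12/p = -12/p)
(U(4*(-3), 7) + 36)² = (-12/7 + 36)² = (240/7)² = 57600/49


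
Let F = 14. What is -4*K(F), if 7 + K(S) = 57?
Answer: -200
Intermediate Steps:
K(S) = 50 (K(S) = -7 + 57 = 50)
-4*K(F) = -4*50 = -200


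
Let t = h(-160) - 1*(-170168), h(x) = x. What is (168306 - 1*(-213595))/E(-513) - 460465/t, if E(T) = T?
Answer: -65162443753/87214104 ≈ -747.16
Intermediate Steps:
t = 170008 (t = -160 - 1*(-170168) = -160 + 170168 = 170008)
(168306 - 1*(-213595))/E(-513) - 460465/t = (168306 - 1*(-213595))/(-513) - 460465/170008 = (168306 + 213595)*(-1/513) - 460465*1/170008 = 381901*(-1/513) - 460465/170008 = -381901/513 - 460465/170008 = -65162443753/87214104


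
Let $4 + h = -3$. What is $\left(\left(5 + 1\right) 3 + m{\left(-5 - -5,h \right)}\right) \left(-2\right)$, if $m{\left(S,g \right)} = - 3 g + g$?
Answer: $-64$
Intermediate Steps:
$h = -7$ ($h = -4 - 3 = -7$)
$m{\left(S,g \right)} = - 2 g$
$\left(\left(5 + 1\right) 3 + m{\left(-5 - -5,h \right)}\right) \left(-2\right) = \left(\left(5 + 1\right) 3 - -14\right) \left(-2\right) = \left(6 \cdot 3 + 14\right) \left(-2\right) = \left(18 + 14\right) \left(-2\right) = 32 \left(-2\right) = -64$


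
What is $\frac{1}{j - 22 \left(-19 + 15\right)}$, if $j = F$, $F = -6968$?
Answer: $- \frac{1}{6880} \approx -0.00014535$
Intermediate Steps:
$j = -6968$
$\frac{1}{j - 22 \left(-19 + 15\right)} = \frac{1}{-6968 - 22 \left(-19 + 15\right)} = \frac{1}{-6968 - -88} = \frac{1}{-6968 + 88} = \frac{1}{-6880} = - \frac{1}{6880}$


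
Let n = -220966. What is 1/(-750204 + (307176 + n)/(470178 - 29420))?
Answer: -220379/165329164211 ≈ -1.3330e-6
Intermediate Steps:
1/(-750204 + (307176 + n)/(470178 - 29420)) = 1/(-750204 + (307176 - 220966)/(470178 - 29420)) = 1/(-750204 + 86210/440758) = 1/(-750204 + 86210*(1/440758)) = 1/(-750204 + 43105/220379) = 1/(-165329164211/220379) = -220379/165329164211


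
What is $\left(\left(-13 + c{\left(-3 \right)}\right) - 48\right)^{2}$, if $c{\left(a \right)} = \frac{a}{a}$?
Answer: $3600$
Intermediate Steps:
$c{\left(a \right)} = 1$
$\left(\left(-13 + c{\left(-3 \right)}\right) - 48\right)^{2} = \left(\left(-13 + 1\right) - 48\right)^{2} = \left(-12 - 48\right)^{2} = \left(-60\right)^{2} = 3600$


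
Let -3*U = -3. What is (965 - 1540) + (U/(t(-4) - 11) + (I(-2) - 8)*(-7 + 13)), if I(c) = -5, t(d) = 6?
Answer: -3266/5 ≈ -653.20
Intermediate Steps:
U = 1 (U = -1/3*(-3) = 1)
(965 - 1540) + (U/(t(-4) - 11) + (I(-2) - 8)*(-7 + 13)) = (965 - 1540) + (1/(6 - 11) + (-5 - 8)*(-7 + 13)) = -575 + (1/(-5) - 13*6) = -575 + (1*(-1/5) - 78) = -575 + (-1/5 - 78) = -575 - 391/5 = -3266/5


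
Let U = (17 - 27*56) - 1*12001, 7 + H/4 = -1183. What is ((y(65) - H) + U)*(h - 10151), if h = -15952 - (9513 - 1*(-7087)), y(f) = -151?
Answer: 379501561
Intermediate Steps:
H = -4760 (H = -28 + 4*(-1183) = -28 - 4732 = -4760)
h = -32552 (h = -15952 - (9513 + 7087) = -15952 - 1*16600 = -15952 - 16600 = -32552)
U = -13496 (U = (17 - 1512) - 12001 = -1495 - 12001 = -13496)
((y(65) - H) + U)*(h - 10151) = ((-151 - 1*(-4760)) - 13496)*(-32552 - 10151) = ((-151 + 4760) - 13496)*(-42703) = (4609 - 13496)*(-42703) = -8887*(-42703) = 379501561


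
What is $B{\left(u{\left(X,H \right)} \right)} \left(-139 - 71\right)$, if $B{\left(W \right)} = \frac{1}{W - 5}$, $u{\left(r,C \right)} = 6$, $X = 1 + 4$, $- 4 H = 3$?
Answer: $-210$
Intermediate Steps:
$H = - \frac{3}{4}$ ($H = \left(- \frac{1}{4}\right) 3 = - \frac{3}{4} \approx -0.75$)
$X = 5$
$B{\left(W \right)} = \frac{1}{-5 + W}$
$B{\left(u{\left(X,H \right)} \right)} \left(-139 - 71\right) = \frac{-139 - 71}{-5 + 6} = 1^{-1} \left(-210\right) = 1 \left(-210\right) = -210$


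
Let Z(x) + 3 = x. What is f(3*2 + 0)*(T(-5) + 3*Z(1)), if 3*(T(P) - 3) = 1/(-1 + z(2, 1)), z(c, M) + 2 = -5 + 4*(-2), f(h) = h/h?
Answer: -145/48 ≈ -3.0208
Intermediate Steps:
f(h) = 1
z(c, M) = -15 (z(c, M) = -2 + (-5 + 4*(-2)) = -2 + (-5 - 8) = -2 - 13 = -15)
Z(x) = -3 + x
T(P) = 143/48 (T(P) = 3 + 1/(3*(-1 - 15)) = 3 + (⅓)/(-16) = 3 + (⅓)*(-1/16) = 3 - 1/48 = 143/48)
f(3*2 + 0)*(T(-5) + 3*Z(1)) = 1*(143/48 + 3*(-3 + 1)) = 1*(143/48 + 3*(-2)) = 1*(143/48 - 6) = 1*(-145/48) = -145/48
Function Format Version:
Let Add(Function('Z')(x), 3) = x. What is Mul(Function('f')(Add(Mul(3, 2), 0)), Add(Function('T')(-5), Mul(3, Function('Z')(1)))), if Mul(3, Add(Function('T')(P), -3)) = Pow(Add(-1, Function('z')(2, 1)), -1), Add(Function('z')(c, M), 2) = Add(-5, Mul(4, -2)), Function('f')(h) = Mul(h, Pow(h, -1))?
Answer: Rational(-145, 48) ≈ -3.0208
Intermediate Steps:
Function('f')(h) = 1
Function('z')(c, M) = -15 (Function('z')(c, M) = Add(-2, Add(-5, Mul(4, -2))) = Add(-2, Add(-5, -8)) = Add(-2, -13) = -15)
Function('Z')(x) = Add(-3, x)
Function('T')(P) = Rational(143, 48) (Function('T')(P) = Add(3, Mul(Rational(1, 3), Pow(Add(-1, -15), -1))) = Add(3, Mul(Rational(1, 3), Pow(-16, -1))) = Add(3, Mul(Rational(1, 3), Rational(-1, 16))) = Add(3, Rational(-1, 48)) = Rational(143, 48))
Mul(Function('f')(Add(Mul(3, 2), 0)), Add(Function('T')(-5), Mul(3, Function('Z')(1)))) = Mul(1, Add(Rational(143, 48), Mul(3, Add(-3, 1)))) = Mul(1, Add(Rational(143, 48), Mul(3, -2))) = Mul(1, Add(Rational(143, 48), -6)) = Mul(1, Rational(-145, 48)) = Rational(-145, 48)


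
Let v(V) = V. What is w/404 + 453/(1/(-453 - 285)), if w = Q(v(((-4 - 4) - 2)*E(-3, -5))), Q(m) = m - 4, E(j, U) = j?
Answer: -67531415/202 ≈ -3.3431e+5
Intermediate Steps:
Q(m) = -4 + m
w = 26 (w = -4 + ((-4 - 4) - 2)*(-3) = -4 + (-8 - 2)*(-3) = -4 - 10*(-3) = -4 + 30 = 26)
w/404 + 453/(1/(-453 - 285)) = 26/404 + 453/(1/(-453 - 285)) = 26*(1/404) + 453/(1/(-738)) = 13/202 + 453/(-1/738) = 13/202 + 453*(-738) = 13/202 - 334314 = -67531415/202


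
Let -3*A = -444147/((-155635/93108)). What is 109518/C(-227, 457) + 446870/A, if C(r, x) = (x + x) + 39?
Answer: 721688056571203/6568336308138 ≈ 109.87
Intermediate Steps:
A = -13784546292/155635 (A = -(-148049)/((-155635/93108)) = -(-148049)/((-155635*1/93108)) = -(-148049)/(-155635/93108) = -(-148049)*(-93108)/155635 = -⅓*41353638876/155635 = -13784546292/155635 ≈ -88570.)
C(r, x) = 39 + 2*x (C(r, x) = 2*x + 39 = 39 + 2*x)
109518/C(-227, 457) + 446870/A = 109518/(39 + 2*457) + 446870/(-13784546292/155635) = 109518/(39 + 914) + 446870*(-155635/13784546292) = 109518/953 - 34774306225/6892273146 = 721688056571203/6568336308138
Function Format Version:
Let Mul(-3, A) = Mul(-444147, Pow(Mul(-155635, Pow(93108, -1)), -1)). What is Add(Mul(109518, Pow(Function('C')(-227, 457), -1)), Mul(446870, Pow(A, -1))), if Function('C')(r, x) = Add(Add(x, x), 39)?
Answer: Rational(721688056571203, 6568336308138) ≈ 109.87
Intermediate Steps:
A = Rational(-13784546292, 155635) (A = Mul(Rational(-1, 3), Mul(-444147, Pow(Mul(-155635, Pow(93108, -1)), -1))) = Mul(Rational(-1, 3), Mul(-444147, Pow(Mul(-155635, Rational(1, 93108)), -1))) = Mul(Rational(-1, 3), Mul(-444147, Pow(Rational(-155635, 93108), -1))) = Mul(Rational(-1, 3), Mul(-444147, Rational(-93108, 155635))) = Mul(Rational(-1, 3), Rational(41353638876, 155635)) = Rational(-13784546292, 155635) ≈ -88570.)
Function('C')(r, x) = Add(39, Mul(2, x)) (Function('C')(r, x) = Add(Mul(2, x), 39) = Add(39, Mul(2, x)))
Add(Mul(109518, Pow(Function('C')(-227, 457), -1)), Mul(446870, Pow(A, -1))) = Add(Mul(109518, Pow(Add(39, Mul(2, 457)), -1)), Mul(446870, Pow(Rational(-13784546292, 155635), -1))) = Add(Mul(109518, Pow(Add(39, 914), -1)), Mul(446870, Rational(-155635, 13784546292))) = Add(Mul(109518, Pow(953, -1)), Rational(-34774306225, 6892273146)) = Add(Mul(109518, Rational(1, 953)), Rational(-34774306225, 6892273146)) = Add(Rational(109518, 953), Rational(-34774306225, 6892273146)) = Rational(721688056571203, 6568336308138)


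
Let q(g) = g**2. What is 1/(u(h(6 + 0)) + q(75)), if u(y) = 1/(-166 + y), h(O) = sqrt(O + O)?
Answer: 154934834/871507507501 + 2*sqrt(3)/871507507501 ≈ 0.00017778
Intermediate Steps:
h(O) = sqrt(2)*sqrt(O) (h(O) = sqrt(2*O) = sqrt(2)*sqrt(O))
1/(u(h(6 + 0)) + q(75)) = 1/(1/(-166 + sqrt(2)*sqrt(6 + 0)) + 75**2) = 1/(1/(-166 + sqrt(2)*sqrt(6)) + 5625) = 1/(1/(-166 + 2*sqrt(3)) + 5625) = 1/(5625 + 1/(-166 + 2*sqrt(3)))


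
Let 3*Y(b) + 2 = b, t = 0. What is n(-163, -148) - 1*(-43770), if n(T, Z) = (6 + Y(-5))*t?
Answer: 43770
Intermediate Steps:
Y(b) = -⅔ + b/3
n(T, Z) = 0 (n(T, Z) = (6 + (-⅔ + (⅓)*(-5)))*0 = (6 + (-⅔ - 5/3))*0 = (6 - 7/3)*0 = (11/3)*0 = 0)
n(-163, -148) - 1*(-43770) = 0 - 1*(-43770) = 0 + 43770 = 43770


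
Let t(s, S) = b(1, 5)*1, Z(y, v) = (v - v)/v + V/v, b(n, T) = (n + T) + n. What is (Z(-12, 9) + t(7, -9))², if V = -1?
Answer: 3844/81 ≈ 47.457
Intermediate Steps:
b(n, T) = T + 2*n (b(n, T) = (T + n) + n = T + 2*n)
Z(y, v) = -1/v (Z(y, v) = (v - v)/v - 1/v = 0/v - 1/v = 0 - 1/v = -1/v)
t(s, S) = 7 (t(s, S) = (5 + 2*1)*1 = (5 + 2)*1 = 7*1 = 7)
(Z(-12, 9) + t(7, -9))² = (-1/9 + 7)² = (-1*⅑ + 7)² = (-⅑ + 7)² = (62/9)² = 3844/81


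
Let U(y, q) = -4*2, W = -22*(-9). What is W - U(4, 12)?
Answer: 206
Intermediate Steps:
W = 198
U(y, q) = -8
W - U(4, 12) = 198 - 1*(-8) = 198 + 8 = 206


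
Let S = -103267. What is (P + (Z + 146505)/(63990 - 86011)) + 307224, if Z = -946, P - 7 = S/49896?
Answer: 17766502114475/57829464 ≈ 3.0722e+5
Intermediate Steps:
P = 246005/49896 (P = 7 - 103267/49896 = 246005/49896 ≈ 4.9304)
(P + (Z + 146505)/(63990 - 86011)) + 307224 = (246005/49896 + (-946 + 146505)/(63990 - 86011)) + 307224 = (246005/49896 + 145559/(-22021)) + 307224 = (246005/49896 + 145559*(-1/22021)) + 307224 = (246005/49896 - 7661/1159) + 307224 = -97133461/57829464 + 307224 = 17766502114475/57829464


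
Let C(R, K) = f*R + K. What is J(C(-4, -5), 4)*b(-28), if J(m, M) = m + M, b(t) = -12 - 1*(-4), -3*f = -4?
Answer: 152/3 ≈ 50.667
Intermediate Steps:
f = 4/3 (f = -⅓*(-4) = 4/3 ≈ 1.3333)
b(t) = -8 (b(t) = -12 + 4 = -8)
C(R, K) = K + 4*R/3 (C(R, K) = 4*R/3 + K = K + 4*R/3)
J(m, M) = M + m
J(C(-4, -5), 4)*b(-28) = (4 + (-5 + (4/3)*(-4)))*(-8) = (4 + (-5 - 16/3))*(-8) = (4 - 31/3)*(-8) = -19/3*(-8) = 152/3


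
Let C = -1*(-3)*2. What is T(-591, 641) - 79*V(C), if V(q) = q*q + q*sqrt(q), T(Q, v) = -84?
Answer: -2928 - 474*sqrt(6) ≈ -4089.1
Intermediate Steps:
C = 6 (C = 3*2 = 6)
V(q) = q**2 + q**(3/2)
T(-591, 641) - 79*V(C) = -84 - 79*(6**2 + 6**(3/2)) = -84 - 79*(36 + 6*sqrt(6)) = -84 + (-2844 - 474*sqrt(6)) = -2928 - 474*sqrt(6)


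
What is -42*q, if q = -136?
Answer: 5712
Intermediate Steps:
-42*q = -42*(-136) = 5712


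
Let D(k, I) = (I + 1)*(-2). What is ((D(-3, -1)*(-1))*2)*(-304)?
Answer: 0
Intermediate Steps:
D(k, I) = -2 - 2*I (D(k, I) = (1 + I)*(-2) = -2 - 2*I)
((D(-3, -1)*(-1))*2)*(-304) = (((-2 - 2*(-1))*(-1))*2)*(-304) = (((-2 + 2)*(-1))*2)*(-304) = ((0*(-1))*2)*(-304) = (0*2)*(-304) = 0*(-304) = 0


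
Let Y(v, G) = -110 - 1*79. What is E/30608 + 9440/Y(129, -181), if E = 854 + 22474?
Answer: -17783158/361557 ≈ -49.185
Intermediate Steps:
Y(v, G) = -189 (Y(v, G) = -110 - 79 = -189)
E = 23328
E/30608 + 9440/Y(129, -181) = 23328/30608 + 9440/(-189) = 23328*(1/30608) + 9440*(-1/189) = 1458/1913 - 9440/189 = -17783158/361557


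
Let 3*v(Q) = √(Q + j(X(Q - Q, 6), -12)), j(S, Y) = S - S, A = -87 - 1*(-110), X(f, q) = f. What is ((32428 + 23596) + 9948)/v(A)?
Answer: 197916*√23/23 ≈ 41268.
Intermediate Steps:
A = 23 (A = -87 + 110 = 23)
j(S, Y) = 0
v(Q) = √Q/3 (v(Q) = √(Q + 0)/3 = √Q/3)
((32428 + 23596) + 9948)/v(A) = ((32428 + 23596) + 9948)/((√23/3)) = (56024 + 9948)*(3*√23/23) = 65972*(3*√23/23) = 197916*√23/23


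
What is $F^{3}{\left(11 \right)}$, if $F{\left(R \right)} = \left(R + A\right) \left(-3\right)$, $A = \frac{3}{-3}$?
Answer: $-27000$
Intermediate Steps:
$A = -1$ ($A = 3 \left(- \frac{1}{3}\right) = -1$)
$F{\left(R \right)} = 3 - 3 R$ ($F{\left(R \right)} = \left(R - 1\right) \left(-3\right) = \left(-1 + R\right) \left(-3\right) = 3 - 3 R$)
$F^{3}{\left(11 \right)} = \left(3 - 33\right)^{3} = \left(-30\right)^{3} = -27000$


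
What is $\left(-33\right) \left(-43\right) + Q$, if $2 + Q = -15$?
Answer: $1402$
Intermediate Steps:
$Q = -17$ ($Q = -2 - 15 = -17$)
$\left(-33\right) \left(-43\right) + Q = \left(-33\right) \left(-43\right) - 17 = 1419 - 17 = 1402$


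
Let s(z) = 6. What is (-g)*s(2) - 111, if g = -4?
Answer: -87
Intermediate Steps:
(-g)*s(2) - 111 = -1*(-4)*6 - 111 = 4*6 - 1*111 = 24 - 111 = -87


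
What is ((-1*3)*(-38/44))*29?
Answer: 1653/22 ≈ 75.136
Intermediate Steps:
((-1*3)*(-38/44))*29 = -(-114)/44*29 = -3*(-19/22)*29 = (57/22)*29 = 1653/22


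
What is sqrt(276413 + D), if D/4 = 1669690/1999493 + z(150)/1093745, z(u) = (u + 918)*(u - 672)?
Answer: sqrt(1322003018234421727655815259005)/2186935471285 ≈ 525.75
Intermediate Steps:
z(u) = (-672 + u)*(918 + u) (z(u) = (918 + u)*(-672 + u) = (-672 + u)*(918 + u))
D = 2846022958088/2186935471285 (D = 4*(1669690/1999493 + (-616896 + 150**2 + 246*150)/1093745) = 4*(1669690*(1/1999493) + (-616896 + 22500 + 36900)*(1/1093745)) = 4*(1669690/1999493 - 557496*1/1093745) = 4*(1669690/1999493 - 557496/1093745) = 4*(711505739522/2186935471285) = 2846022958088/2186935471285 ≈ 1.3014)
sqrt(276413 + D) = sqrt(276413 + 2846022958088/2186935471285) = sqrt(604500240447258793/2186935471285) = sqrt(1322003018234421727655815259005)/2186935471285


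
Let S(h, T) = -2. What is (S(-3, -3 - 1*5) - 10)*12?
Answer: -144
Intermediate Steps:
(S(-3, -3 - 1*5) - 10)*12 = (-2 - 10)*12 = -12*12 = -144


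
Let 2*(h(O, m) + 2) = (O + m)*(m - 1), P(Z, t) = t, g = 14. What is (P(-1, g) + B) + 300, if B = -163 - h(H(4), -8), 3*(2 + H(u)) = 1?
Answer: 219/2 ≈ 109.50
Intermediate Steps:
H(u) = -5/3 (H(u) = -2 + (⅓)*1 = -2 + ⅓ = -5/3)
h(O, m) = -2 + (-1 + m)*(O + m)/2 (h(O, m) = -2 + ((O + m)*(m - 1))/2 = -2 + ((O + m)*(-1 + m))/2 = -2 + ((-1 + m)*(O + m))/2 = -2 + (-1 + m)*(O + m)/2)
B = -409/2 (B = -163 - (-2 + (½)*(-8)² - ½*(-5/3) - ½*(-8) + (½)*(-5/3)*(-8)) = -163 - (-2 + (½)*64 + ⅚ + 4 + 20/3) = -163 - (-2 + 32 + ⅚ + 4 + 20/3) = -163 - 1*83/2 = -163 - 83/2 = -409/2 ≈ -204.50)
(P(-1, g) + B) + 300 = (14 - 409/2) + 300 = -381/2 + 300 = 219/2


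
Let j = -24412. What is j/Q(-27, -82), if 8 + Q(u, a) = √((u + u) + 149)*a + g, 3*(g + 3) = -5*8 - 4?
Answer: -5639172/5743091 + 18016056*√95/5743091 ≈ 29.594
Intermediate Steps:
g = -53/3 (g = -3 + (-5*8 - 4)/3 = -3 + (-40 - 4)/3 = -3 + (⅓)*(-44) = -3 - 44/3 = -53/3 ≈ -17.667)
Q(u, a) = -77/3 + a*√(149 + 2*u) (Q(u, a) = -8 + (√((u + u) + 149)*a - 53/3) = -8 + (√(2*u + 149)*a - 53/3) = -8 + (√(149 + 2*u)*a - 53/3) = -8 + (a*√(149 + 2*u) - 53/3) = -8 + (-53/3 + a*√(149 + 2*u)) = -77/3 + a*√(149 + 2*u))
j/Q(-27, -82) = -24412/(-77/3 - 82*√(149 + 2*(-27))) = -24412/(-77/3 - 82*√(149 - 54)) = -24412/(-77/3 - 82*√95)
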